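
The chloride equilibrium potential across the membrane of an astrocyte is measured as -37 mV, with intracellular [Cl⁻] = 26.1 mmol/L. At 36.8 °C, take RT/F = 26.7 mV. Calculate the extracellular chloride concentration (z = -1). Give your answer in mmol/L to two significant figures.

100 mmol/L

Nernst: E = (26.7/-1) · ln([out]/[in]), so ln([out]/[in]) = -37.0 × -1 / 26.7 = 1.3858.
[out]/[in] = e^(1.3858) = 3.998.
[out] = 3.998 × 26.1 = 104.3 mmol/L.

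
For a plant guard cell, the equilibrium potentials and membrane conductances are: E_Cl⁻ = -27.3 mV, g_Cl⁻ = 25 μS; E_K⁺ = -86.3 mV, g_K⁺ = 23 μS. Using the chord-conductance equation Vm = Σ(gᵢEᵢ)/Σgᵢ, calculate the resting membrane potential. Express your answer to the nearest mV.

-56 mV

Σ gᵢEᵢ = 25·(-27.3) + 23·(-86.3) = -2667.40
Σ gᵢ = 25 + 23 = 48
Vm = -2667.40 / 48 = -55.57 mV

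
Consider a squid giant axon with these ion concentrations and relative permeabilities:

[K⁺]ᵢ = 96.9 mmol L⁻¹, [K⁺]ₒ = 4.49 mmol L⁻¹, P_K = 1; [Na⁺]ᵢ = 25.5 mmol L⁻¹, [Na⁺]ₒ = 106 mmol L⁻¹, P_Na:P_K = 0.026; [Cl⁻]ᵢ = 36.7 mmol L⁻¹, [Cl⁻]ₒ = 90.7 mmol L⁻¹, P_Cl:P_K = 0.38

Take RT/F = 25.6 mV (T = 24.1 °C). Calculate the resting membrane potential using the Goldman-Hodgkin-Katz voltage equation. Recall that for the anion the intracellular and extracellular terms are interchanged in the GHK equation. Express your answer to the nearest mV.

-47 mV

Vm = 25.6 · ln[(Σ P·[cation]ₒ + Σ P·[anion]ᵢ) / (Σ P·[cation]ᵢ + Σ P·[anion]ₒ)]
Numerator = 1×4.49 + 0.026×106 + 0.38×36.7 = 21.19
Denominator = 1×96.9 + 0.026×25.5 + 0.38×90.7 = 132
Vm = 25.6 · ln(0.16051) = 25.6 × (-1.8294) = -46.83 mV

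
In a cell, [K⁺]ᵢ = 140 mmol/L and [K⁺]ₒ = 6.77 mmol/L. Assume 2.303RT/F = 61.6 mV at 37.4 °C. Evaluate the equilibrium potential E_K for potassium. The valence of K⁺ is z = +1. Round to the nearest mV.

-81 mV

E = (61.6/z) · log₁₀([K⁺]_out/[K⁺]_in) with z = +1.
= (61.6/1) · log₁₀(6.77/140) = 61.60 · log₁₀(0.04836)
= 61.60 · (-1.3155) = -81.04 mV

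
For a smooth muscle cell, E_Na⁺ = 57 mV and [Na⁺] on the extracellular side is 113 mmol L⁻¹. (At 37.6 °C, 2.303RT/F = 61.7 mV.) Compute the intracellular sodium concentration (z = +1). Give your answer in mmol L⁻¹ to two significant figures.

Nernst: E = (61.7/1) · log₁₀([out]/[in]), so log₁₀([out]/[in]) = 57.0 × 1 / 61.7 = 0.9238.
[out]/[in] = 10^(0.9238) = 8.391.
[in] = 113 / 8.391 = 13.47 mmol L⁻¹.

13 mmol L⁻¹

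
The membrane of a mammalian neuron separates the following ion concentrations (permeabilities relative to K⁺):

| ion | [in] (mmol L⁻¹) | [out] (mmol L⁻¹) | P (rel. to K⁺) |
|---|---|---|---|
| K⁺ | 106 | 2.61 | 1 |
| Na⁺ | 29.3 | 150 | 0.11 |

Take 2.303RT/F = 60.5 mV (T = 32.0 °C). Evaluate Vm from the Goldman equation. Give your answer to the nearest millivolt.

Vm = 60.5 · log₁₀[(Σ P·[cation]ₒ + Σ P·[anion]ᵢ) / (Σ P·[cation]ᵢ + Σ P·[anion]ₒ)]
Numerator = 1×2.61 + 0.11×150 = 19.11
Denominator = 1×106 + 0.11×29.3 = 109.2
Vm = 60.5 · log₁₀(0.17496) = 60.5 × (-0.7571) = -45.80 mV

-46 mV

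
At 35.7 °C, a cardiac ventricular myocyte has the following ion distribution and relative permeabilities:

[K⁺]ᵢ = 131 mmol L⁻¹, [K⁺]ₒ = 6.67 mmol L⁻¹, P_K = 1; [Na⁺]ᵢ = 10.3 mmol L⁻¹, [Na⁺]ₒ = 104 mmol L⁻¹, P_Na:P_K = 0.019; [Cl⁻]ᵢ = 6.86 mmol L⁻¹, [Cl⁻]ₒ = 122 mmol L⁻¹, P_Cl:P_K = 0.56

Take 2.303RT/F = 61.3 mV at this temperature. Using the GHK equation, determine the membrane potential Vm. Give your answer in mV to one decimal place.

-73.8 mV

Vm = 61.3 · log₁₀[(Σ P·[cation]ₒ + Σ P·[anion]ᵢ) / (Σ P·[cation]ᵢ + Σ P·[anion]ₒ)]
Numerator = 1×6.67 + 0.019×104 + 0.56×6.86 = 12.49
Denominator = 1×131 + 0.019×10.3 + 0.56×122 = 199.5
Vm = 61.3 · log₁₀(0.06259) = 61.3 × (-1.2035) = -73.77 mV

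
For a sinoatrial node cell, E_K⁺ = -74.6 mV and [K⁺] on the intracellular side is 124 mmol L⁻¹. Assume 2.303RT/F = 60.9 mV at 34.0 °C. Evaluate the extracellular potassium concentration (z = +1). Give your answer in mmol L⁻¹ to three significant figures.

Nernst: E = (60.9/1) · log₁₀([out]/[in]), so log₁₀([out]/[in]) = -74.6 × 1 / 60.9 = -1.2250.
[out]/[in] = 10^(-1.2250) = 0.05957.
[out] = 0.05957 × 124 = 7.387 mmol L⁻¹.

7.39 mmol L⁻¹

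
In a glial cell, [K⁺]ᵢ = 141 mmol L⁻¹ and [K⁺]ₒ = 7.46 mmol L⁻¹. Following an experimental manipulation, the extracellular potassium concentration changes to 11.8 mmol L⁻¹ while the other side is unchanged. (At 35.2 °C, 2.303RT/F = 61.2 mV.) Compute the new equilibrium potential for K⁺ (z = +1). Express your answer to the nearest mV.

After the shift: [K⁺]_out = 11.8, [K⁺]_in = 141 mmol L⁻¹.
E_new = (61.2/1)·log₁₀(11.8/141) = 61.20 · (-1.0773) = -65.93 mV

-66 mV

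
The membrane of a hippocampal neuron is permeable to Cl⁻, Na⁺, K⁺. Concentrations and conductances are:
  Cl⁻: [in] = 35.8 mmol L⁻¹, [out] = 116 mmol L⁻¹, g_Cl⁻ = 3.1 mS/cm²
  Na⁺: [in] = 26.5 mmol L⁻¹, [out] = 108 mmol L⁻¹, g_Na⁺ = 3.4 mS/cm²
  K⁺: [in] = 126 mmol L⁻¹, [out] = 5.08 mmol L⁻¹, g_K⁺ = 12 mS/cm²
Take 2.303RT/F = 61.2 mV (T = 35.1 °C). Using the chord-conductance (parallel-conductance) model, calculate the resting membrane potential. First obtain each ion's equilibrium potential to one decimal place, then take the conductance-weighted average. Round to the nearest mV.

-54 mV

E_Cl⁻ = (61.2/-1)·log₁₀(116/35.8) = -31.2 mV
E_Na⁺ = (61.2/1)·log₁₀(108/26.5) = 37.3 mV
E_K⁺ = (61.2/1)·log₁₀(5.08/126) = -85.3 mV
Vm = (Σ gᵢEᵢ)/(Σ gᵢ) = (3.1·-31.2 + 3.4·37.3 + 12·-85.3) / (3.1 + 3.4 + 12)
= -993.50 / 18.5 = -53.70 mV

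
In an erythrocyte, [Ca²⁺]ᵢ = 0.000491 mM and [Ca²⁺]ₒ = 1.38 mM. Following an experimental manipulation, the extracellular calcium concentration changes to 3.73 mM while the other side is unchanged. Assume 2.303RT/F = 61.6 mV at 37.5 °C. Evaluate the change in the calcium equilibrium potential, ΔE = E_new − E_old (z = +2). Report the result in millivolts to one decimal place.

E_old = (61.6/2)·log₁₀(1.38/0.000491) = 106.22 mV
E_new = (61.6/2)·log₁₀(3.73/0.000491) = 119.52 mV
ΔE = 119.52 − (106.22) = 13.30 mV

13.3 mV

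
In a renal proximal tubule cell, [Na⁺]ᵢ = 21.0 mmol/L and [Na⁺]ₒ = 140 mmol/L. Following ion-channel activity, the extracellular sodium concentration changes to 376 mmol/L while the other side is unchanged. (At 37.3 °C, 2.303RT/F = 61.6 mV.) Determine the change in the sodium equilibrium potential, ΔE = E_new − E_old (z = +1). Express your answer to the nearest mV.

E_old = (61.6/1)·log₁₀(140/21.0) = 50.75 mV
E_new = (61.6/1)·log₁₀(376/21.0) = 77.18 mV
ΔE = 77.18 − (50.75) = 26.43 mV

26 mV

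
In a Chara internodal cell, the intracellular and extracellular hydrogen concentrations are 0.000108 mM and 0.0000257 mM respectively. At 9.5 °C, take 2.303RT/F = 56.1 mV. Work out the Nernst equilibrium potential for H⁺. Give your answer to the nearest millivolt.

E = (56.1/z) · log₁₀([H⁺]_out/[H⁺]_in) with z = +1.
= (56.1/1) · log₁₀(0.0000257/0.000108) = 56.10 · log₁₀(0.238)
= 56.10 · (-0.6235) = -34.98 mV

-35 mV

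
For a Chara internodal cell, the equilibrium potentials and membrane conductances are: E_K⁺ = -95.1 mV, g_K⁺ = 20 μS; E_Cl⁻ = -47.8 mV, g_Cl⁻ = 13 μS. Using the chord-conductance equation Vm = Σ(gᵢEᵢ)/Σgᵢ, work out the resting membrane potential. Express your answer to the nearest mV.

Σ gᵢEᵢ = 20·(-95.1) + 13·(-47.8) = -2523.40
Σ gᵢ = 20 + 13 = 33
Vm = -2523.40 / 33 = -76.47 mV

-76 mV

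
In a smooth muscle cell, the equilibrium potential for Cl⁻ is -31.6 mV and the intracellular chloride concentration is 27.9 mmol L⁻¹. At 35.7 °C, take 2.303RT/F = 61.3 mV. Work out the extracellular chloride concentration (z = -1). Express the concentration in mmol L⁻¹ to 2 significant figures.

91 mmol L⁻¹

Nernst: E = (61.3/-1) · log₁₀([out]/[in]), so log₁₀([out]/[in]) = -31.6 × -1 / 61.3 = 0.5155.
[out]/[in] = 10^(0.5155) = 3.277.
[out] = 3.277 × 27.9 = 91.43 mmol L⁻¹.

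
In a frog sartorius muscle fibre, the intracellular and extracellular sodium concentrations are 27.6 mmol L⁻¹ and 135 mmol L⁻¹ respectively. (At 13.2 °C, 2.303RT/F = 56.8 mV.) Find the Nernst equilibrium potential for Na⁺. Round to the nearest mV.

39 mV

E = (56.8/z) · log₁₀([Na⁺]_out/[Na⁺]_in) with z = +1.
= (56.8/1) · log₁₀(135/27.6) = 56.80 · log₁₀(4.891)
= 56.80 · (0.6894) = 39.16 mV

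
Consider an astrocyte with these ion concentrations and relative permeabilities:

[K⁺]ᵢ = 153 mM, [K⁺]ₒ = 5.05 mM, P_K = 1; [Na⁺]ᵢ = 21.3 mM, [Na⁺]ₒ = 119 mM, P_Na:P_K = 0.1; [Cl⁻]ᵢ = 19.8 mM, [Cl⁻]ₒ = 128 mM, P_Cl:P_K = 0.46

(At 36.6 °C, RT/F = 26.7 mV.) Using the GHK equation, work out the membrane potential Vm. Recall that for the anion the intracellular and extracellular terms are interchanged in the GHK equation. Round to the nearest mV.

-56 mV

Vm = 26.7 · ln[(Σ P·[cation]ₒ + Σ P·[anion]ᵢ) / (Σ P·[cation]ᵢ + Σ P·[anion]ₒ)]
Numerator = 1×5.05 + 0.1×119 + 0.46×19.8 = 26.06
Denominator = 1×153 + 0.1×21.3 + 0.46×128 = 214
Vm = 26.7 · ln(0.12176) = 26.7 × (-2.1057) = -56.22 mV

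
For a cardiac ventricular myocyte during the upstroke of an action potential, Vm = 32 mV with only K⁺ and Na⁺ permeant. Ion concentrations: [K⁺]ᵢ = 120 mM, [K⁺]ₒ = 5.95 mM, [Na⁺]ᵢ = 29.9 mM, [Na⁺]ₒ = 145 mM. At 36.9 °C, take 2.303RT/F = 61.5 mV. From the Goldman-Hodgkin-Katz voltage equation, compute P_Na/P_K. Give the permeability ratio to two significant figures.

Let α = P_Na/P_K. GHK: Vm = 61.5·log₁₀[(Kₒ + α·Naₒ)/(Kᵢ + α·Naᵢ)].
10^(Vm/61.5) = 10^(32.0/61.5) = 3.3138
So 3.3138·(Kᵢ + α·Naᵢ) = Kₒ + α·Naₒ → α = (3.3138·120.0 − 5.95) / (145.0 − 3.3138·29.9)
α = (397.7 − 5.95) / (145.0 − 99.08) = 391.7/45.92 = 8.531

8.5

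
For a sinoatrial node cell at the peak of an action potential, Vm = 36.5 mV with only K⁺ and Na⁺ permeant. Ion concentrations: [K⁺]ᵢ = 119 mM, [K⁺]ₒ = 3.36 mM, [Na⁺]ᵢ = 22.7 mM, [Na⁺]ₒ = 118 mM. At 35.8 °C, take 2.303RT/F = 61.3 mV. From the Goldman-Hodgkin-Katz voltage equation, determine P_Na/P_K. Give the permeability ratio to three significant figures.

16.3

Let α = P_Na/P_K. GHK: Vm = 61.3·log₁₀[(Kₒ + α·Naₒ)/(Kᵢ + α·Naᵢ)].
10^(Vm/61.3) = 10^(36.5/61.3) = 3.9394
So 3.9394·(Kᵢ + α·Naᵢ) = Kₒ + α·Naₒ → α = (3.9394·119.0 − 3.36) / (118.0 − 3.9394·22.7)
α = (468.8 − 3.36) / (118.0 − 89.42) = 465.4/28.58 = 16.29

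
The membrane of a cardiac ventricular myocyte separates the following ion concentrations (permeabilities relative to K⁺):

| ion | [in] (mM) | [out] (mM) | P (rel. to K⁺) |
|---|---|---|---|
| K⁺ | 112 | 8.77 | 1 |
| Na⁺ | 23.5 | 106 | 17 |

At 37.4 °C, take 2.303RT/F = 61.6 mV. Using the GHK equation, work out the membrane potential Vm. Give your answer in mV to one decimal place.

33.8 mV

Vm = 61.6 · log₁₀[(Σ P·[cation]ₒ + Σ P·[anion]ᵢ) / (Σ P·[cation]ᵢ + Σ P·[anion]ₒ)]
Numerator = 1×8.77 + 17×106 = 1811
Denominator = 1×112 + 17×23.5 = 511.5
Vm = 61.6 · log₁₀(3.5401) = 61.6 × (0.5490) = 33.82 mV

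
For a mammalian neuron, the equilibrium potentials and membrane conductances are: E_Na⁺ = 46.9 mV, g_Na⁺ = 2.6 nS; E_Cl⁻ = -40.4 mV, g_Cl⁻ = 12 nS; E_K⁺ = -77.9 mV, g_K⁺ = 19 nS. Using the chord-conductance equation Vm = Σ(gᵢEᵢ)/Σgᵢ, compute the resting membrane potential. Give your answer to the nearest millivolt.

Σ gᵢEᵢ = 2.6·(46.9) + 12·(-40.4) + 19·(-77.9) = -1842.96
Σ gᵢ = 2.6 + 12 + 19 = 33.6
Vm = -1842.96 / 33.6 = -54.85 mV

-55 mV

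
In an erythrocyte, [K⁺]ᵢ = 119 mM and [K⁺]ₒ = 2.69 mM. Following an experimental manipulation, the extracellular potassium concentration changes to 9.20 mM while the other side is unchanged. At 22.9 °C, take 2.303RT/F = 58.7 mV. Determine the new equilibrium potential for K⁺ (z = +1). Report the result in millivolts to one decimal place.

-65.3 mV

After the shift: [K⁺]_out = 9.20, [K⁺]_in = 119 mM.
E_new = (58.7/1)·log₁₀(9.20/119) = 58.70 · (-1.1118) = -65.26 mV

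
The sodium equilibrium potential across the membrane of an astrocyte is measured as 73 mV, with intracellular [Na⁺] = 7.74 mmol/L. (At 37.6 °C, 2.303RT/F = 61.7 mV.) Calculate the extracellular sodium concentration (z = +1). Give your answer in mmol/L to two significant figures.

Nernst: E = (61.7/1) · log₁₀([out]/[in]), so log₁₀([out]/[in]) = 73.0 × 1 / 61.7 = 1.1831.
[out]/[in] = 10^(1.1831) = 15.25.
[out] = 15.25 × 7.74 = 118 mmol/L.

120 mmol/L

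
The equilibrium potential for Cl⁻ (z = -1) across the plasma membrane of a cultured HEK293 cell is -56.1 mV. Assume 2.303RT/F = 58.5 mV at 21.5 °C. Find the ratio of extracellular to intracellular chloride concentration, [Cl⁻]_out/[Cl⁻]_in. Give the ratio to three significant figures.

9.10

log₁₀([out]/[in]) = E·z/(58.5) = -56.1 × -1 / 58.5 = 0.9590
[out]/[in] = 10^(0.9590) = 9.099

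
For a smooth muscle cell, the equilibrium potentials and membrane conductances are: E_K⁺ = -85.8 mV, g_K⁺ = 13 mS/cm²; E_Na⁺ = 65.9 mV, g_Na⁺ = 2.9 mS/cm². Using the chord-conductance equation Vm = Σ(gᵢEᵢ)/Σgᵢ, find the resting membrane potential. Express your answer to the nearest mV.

-58 mV

Σ gᵢEᵢ = 13·(-85.8) + 2.9·(65.9) = -924.29
Σ gᵢ = 13 + 2.9 = 15.9
Vm = -924.29 / 15.9 = -58.13 mV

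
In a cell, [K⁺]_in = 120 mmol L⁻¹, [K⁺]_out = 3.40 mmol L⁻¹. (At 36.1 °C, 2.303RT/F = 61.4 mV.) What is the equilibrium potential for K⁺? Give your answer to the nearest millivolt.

E = (61.4/z) · log₁₀([K⁺]_out/[K⁺]_in) with z = +1.
= (61.4/1) · log₁₀(3.40/120) = 61.40 · log₁₀(0.02833)
= 61.40 · (-1.5477) = -95.03 mV

-95 mV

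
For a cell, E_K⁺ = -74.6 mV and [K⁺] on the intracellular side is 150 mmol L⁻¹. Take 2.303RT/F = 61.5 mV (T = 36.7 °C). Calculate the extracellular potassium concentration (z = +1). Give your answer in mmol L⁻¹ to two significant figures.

9.2 mmol L⁻¹

Nernst: E = (61.5/1) · log₁₀([out]/[in]), so log₁₀([out]/[in]) = -74.6 × 1 / 61.5 = -1.2130.
[out]/[in] = 10^(-1.2130) = 0.06123.
[out] = 0.06123 × 150 = 9.185 mmol L⁻¹.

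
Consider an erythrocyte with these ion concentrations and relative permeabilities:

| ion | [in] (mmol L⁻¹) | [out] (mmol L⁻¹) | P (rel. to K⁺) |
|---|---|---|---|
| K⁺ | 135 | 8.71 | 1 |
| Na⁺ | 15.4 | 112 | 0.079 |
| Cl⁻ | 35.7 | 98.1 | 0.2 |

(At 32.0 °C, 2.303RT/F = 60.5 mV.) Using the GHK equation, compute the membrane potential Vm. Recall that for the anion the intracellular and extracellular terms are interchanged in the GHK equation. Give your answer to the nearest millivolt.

-48 mV

Vm = 60.5 · log₁₀[(Σ P·[cation]ₒ + Σ P·[anion]ᵢ) / (Σ P·[cation]ᵢ + Σ P·[anion]ₒ)]
Numerator = 1×8.71 + 0.079×112 + 0.2×35.7 = 24.7
Denominator = 1×135 + 0.079×15.4 + 0.2×98.1 = 155.8
Vm = 60.5 · log₁₀(0.15849) = 60.5 × (-0.8000) = -48.40 mV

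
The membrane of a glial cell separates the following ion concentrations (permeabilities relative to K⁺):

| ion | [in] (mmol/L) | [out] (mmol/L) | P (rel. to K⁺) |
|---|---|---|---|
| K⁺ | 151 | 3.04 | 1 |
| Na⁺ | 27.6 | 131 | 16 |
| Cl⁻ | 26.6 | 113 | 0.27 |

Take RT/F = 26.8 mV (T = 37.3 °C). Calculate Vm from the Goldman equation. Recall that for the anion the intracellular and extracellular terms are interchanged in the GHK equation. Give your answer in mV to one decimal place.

32.6 mV

Vm = 26.8 · ln[(Σ P·[cation]ₒ + Σ P·[anion]ᵢ) / (Σ P·[cation]ᵢ + Σ P·[anion]ₒ)]
Numerator = 1×3.04 + 16×131 + 0.27×26.6 = 2106
Denominator = 1×151 + 16×27.6 + 0.27×113 = 623.1
Vm = 26.8 · ln(3.3802) = 26.8 × (1.2179) = 32.64 mV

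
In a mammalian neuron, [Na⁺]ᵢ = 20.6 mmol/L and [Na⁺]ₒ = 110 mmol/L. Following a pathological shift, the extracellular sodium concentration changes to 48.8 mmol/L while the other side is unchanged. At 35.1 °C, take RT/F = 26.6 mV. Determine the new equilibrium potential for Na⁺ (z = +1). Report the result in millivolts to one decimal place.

22.9 mV

After the shift: [Na⁺]_out = 48.8, [Na⁺]_in = 20.6 mmol/L.
E_new = (26.6/1)·ln(48.8/20.6) = 26.60 · (0.8624) = 22.94 mV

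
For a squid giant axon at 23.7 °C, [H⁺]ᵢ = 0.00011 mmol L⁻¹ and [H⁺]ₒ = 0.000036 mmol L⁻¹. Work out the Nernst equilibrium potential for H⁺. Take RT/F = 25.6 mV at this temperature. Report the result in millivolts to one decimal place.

-28.6 mV

E = (25.6/z) · ln([H⁺]_out/[H⁺]_in) with z = +1.
= (25.6/1) · ln(0.000036/0.00011) = 25.60 · ln(0.3273)
= 25.60 · (-1.1170) = -28.59 mV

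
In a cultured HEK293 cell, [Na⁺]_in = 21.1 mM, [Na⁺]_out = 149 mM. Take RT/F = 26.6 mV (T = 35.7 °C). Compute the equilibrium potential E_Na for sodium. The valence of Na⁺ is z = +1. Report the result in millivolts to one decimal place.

52.0 mV

E = (26.6/z) · ln([Na⁺]_out/[Na⁺]_in) with z = +1.
= (26.6/1) · ln(149/21.1) = 26.60 · ln(7.062)
= 26.60 · (1.9547) = 51.99 mV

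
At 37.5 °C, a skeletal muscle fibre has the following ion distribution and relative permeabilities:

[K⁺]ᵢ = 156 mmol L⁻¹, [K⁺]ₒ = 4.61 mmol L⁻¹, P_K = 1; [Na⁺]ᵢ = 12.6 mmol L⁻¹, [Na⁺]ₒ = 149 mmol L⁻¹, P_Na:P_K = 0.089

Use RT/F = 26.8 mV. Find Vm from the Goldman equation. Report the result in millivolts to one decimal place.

Vm = 26.8 · ln[(Σ P·[cation]ₒ + Σ P·[anion]ᵢ) / (Σ P·[cation]ᵢ + Σ P·[anion]ₒ)]
Numerator = 1×4.61 + 0.089×149 = 17.87
Denominator = 1×156 + 0.089×12.6 = 157.1
Vm = 26.8 · ln(0.11374) = 26.8 × (-2.1738) = -58.26 mV

-58.3 mV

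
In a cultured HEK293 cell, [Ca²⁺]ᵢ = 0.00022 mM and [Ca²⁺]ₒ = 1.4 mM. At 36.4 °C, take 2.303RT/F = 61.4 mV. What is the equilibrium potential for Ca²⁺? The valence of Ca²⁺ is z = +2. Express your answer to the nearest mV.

E = (61.4/z) · log₁₀([Ca²⁺]_out/[Ca²⁺]_in) with z = +2.
= (61.4/2) · log₁₀(1.4/0.00022) = 30.70 · log₁₀(6364)
= 30.70 · (3.8037) = 116.77 mV

117 mV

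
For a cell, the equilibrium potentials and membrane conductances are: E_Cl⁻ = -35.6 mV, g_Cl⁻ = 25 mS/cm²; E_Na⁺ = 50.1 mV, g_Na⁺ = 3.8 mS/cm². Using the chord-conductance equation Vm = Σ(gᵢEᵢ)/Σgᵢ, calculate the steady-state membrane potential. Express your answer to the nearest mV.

Σ gᵢEᵢ = 25·(-35.6) + 3.8·(50.1) = -699.62
Σ gᵢ = 25 + 3.8 = 28.8
Vm = -699.62 / 28.8 = -24.29 mV

-24 mV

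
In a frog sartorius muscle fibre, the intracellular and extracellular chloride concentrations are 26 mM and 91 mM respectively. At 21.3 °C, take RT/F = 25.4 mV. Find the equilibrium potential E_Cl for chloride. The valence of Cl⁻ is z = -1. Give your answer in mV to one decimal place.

-31.8 mV

E = (25.4/z) · ln([Cl⁻]_out/[Cl⁻]_in) with z = -1.
For an anion, dividing by z = -1 reverses the sign.
= (25.4/-1) · ln(91/26) = -25.40 · ln(3.5)
= -25.40 · (1.2528) = -31.82 mV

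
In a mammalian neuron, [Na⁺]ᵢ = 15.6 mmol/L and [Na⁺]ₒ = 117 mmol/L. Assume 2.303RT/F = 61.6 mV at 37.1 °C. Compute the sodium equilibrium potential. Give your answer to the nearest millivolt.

54 mV

E = (61.6/z) · log₁₀([Na⁺]_out/[Na⁺]_in) with z = +1.
= (61.6/1) · log₁₀(117/15.6) = 61.60 · log₁₀(7.5)
= 61.60 · (0.8751) = 53.90 mV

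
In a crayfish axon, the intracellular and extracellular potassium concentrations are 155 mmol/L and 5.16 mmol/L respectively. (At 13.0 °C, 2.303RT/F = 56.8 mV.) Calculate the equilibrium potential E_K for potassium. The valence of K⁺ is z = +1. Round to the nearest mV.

-84 mV

E = (56.8/z) · log₁₀([K⁺]_out/[K⁺]_in) with z = +1.
= (56.8/1) · log₁₀(5.16/155) = 56.80 · log₁₀(0.03329)
= 56.80 · (-1.4777) = -83.93 mV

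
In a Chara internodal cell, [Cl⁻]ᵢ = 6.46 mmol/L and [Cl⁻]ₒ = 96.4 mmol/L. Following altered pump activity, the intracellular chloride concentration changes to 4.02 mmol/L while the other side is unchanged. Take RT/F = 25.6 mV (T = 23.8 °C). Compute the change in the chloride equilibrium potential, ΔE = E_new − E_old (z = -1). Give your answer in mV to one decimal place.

E_old = (25.6/-1)·ln(96.4/6.46) = -69.19 mV
E_new = (25.6/-1)·ln(96.4/4.02) = -81.34 mV
ΔE = -81.34 − (-69.19) = -12.14 mV

-12.1 mV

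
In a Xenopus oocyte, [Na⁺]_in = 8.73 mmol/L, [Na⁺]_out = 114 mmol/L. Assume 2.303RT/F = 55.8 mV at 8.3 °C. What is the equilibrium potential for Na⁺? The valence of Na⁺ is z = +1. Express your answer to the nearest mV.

62 mV

E = (55.8/z) · log₁₀([Na⁺]_out/[Na⁺]_in) with z = +1.
= (55.8/1) · log₁₀(114/8.73) = 55.80 · log₁₀(13.06)
= 55.80 · (1.1159) = 62.27 mV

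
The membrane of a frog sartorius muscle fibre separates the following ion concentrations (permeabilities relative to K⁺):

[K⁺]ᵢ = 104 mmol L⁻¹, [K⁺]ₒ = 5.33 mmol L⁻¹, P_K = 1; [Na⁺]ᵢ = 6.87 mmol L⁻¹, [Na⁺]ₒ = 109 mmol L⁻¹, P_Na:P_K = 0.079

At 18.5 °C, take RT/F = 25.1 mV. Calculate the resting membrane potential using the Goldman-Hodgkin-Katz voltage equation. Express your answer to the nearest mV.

Vm = 25.1 · ln[(Σ P·[cation]ₒ + Σ P·[anion]ᵢ) / (Σ P·[cation]ᵢ + Σ P·[anion]ₒ)]
Numerator = 1×5.33 + 0.079×109 = 13.94
Denominator = 1×104 + 0.079×6.87 = 104.5
Vm = 25.1 · ln(0.13335) = 25.1 × (-2.0148) = -50.57 mV

-51 mV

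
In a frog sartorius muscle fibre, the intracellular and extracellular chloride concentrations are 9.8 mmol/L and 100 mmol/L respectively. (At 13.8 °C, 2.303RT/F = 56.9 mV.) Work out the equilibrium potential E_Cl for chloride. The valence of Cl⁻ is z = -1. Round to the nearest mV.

-57 mV

E = (56.9/z) · log₁₀([Cl⁻]_out/[Cl⁻]_in) with z = -1.
For an anion, dividing by z = -1 reverses the sign.
= (56.9/-1) · log₁₀(100/9.8) = -56.90 · log₁₀(10.2)
= -56.90 · (1.0088) = -57.40 mV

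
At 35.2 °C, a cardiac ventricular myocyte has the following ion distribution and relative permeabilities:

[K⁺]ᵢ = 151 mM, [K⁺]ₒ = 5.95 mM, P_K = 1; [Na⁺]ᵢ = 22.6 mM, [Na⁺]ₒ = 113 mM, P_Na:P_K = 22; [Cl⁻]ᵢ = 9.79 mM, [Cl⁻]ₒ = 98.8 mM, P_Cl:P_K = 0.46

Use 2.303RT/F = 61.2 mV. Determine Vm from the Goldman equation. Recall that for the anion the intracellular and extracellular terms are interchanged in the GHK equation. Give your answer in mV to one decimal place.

34.0 mV

Vm = 61.2 · log₁₀[(Σ P·[cation]ₒ + Σ P·[anion]ᵢ) / (Σ P·[cation]ᵢ + Σ P·[anion]ₒ)]
Numerator = 1×5.95 + 22×113 + 0.46×9.79 = 2496
Denominator = 1×151 + 22×22.6 + 0.46×98.8 = 693.6
Vm = 61.2 · log₁₀(3.599) = 61.2 × (0.5562) = 34.04 mV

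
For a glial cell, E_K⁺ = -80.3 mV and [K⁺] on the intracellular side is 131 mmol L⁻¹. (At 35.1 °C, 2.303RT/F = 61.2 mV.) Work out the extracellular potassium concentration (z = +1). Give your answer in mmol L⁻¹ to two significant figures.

6.4 mmol L⁻¹

Nernst: E = (61.2/1) · log₁₀([out]/[in]), so log₁₀([out]/[in]) = -80.3 × 1 / 61.2 = -1.3121.
[out]/[in] = 10^(-1.3121) = 0.04874.
[out] = 0.04874 × 131 = 6.385 mmol L⁻¹.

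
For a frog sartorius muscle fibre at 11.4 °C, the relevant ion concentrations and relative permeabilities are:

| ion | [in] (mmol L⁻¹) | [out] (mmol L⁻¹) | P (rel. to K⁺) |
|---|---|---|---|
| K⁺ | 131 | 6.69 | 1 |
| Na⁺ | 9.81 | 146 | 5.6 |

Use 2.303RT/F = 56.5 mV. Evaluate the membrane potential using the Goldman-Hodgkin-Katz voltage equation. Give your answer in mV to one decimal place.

Vm = 56.5 · log₁₀[(Σ P·[cation]ₒ + Σ P·[anion]ᵢ) / (Σ P·[cation]ᵢ + Σ P·[anion]ₒ)]
Numerator = 1×6.69 + 5.6×146 = 824.3
Denominator = 1×131 + 5.6×9.81 = 185.9
Vm = 56.5 · log₁₀(4.4332) = 56.5 × (0.6467) = 36.54 mV

36.5 mV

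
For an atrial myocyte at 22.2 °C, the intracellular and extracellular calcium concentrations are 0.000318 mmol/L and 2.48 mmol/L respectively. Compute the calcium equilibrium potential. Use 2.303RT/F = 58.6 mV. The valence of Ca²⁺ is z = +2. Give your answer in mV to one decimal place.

E = (58.6/z) · log₁₀([Ca²⁺]_out/[Ca²⁺]_in) with z = +2.
= (58.6/2) · log₁₀(2.48/0.000318) = 29.30 · log₁₀(7799)
= 29.30 · (3.8920) = 114.04 mV

114.0 mV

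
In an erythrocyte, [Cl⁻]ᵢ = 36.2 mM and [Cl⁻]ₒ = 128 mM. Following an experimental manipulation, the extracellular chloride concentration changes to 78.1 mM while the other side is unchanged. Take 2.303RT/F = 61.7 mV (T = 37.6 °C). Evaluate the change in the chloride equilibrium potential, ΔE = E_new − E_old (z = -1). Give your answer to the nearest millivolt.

E_old = (61.7/-1)·log₁₀(128/36.2) = -33.84 mV
E_new = (61.7/-1)·log₁₀(78.1/36.2) = -20.60 mV
ΔE = -20.60 − (-33.84) = 13.24 mV

13 mV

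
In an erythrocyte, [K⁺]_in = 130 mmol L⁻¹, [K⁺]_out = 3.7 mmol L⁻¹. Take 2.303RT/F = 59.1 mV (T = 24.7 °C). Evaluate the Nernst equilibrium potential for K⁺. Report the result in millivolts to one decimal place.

E = (59.1/z) · log₁₀([K⁺]_out/[K⁺]_in) with z = +1.
= (59.1/1) · log₁₀(3.7/130) = 59.10 · log₁₀(0.02846)
= 59.10 · (-1.5457) = -91.35 mV

-91.4 mV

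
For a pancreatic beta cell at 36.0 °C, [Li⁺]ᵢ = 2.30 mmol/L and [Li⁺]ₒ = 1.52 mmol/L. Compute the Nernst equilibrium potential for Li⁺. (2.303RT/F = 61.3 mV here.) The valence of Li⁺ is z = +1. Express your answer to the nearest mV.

E = (61.3/z) · log₁₀([Li⁺]_out/[Li⁺]_in) with z = +1.
= (61.3/1) · log₁₀(1.52/2.30) = 61.30 · log₁₀(0.6609)
= 61.30 · (-0.1799) = -11.03 mV

-11 mV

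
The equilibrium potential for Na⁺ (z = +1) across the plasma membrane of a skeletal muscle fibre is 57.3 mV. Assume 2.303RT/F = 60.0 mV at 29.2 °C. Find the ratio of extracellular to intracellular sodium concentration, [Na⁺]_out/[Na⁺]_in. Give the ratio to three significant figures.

log₁₀([out]/[in]) = E·z/(60.0) = 57.3 × 1 / 60.0 = 0.9550
[out]/[in] = 10^(0.9550) = 9.016

9.02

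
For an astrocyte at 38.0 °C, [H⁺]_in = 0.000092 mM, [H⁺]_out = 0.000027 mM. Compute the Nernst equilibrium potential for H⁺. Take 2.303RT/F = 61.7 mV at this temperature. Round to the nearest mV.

E = (61.7/z) · log₁₀([H⁺]_out/[H⁺]_in) with z = +1.
= (61.7/1) · log₁₀(0.000027/0.000092) = 61.70 · log₁₀(0.2935)
= 61.70 · (-0.5324) = -32.85 mV

-33 mV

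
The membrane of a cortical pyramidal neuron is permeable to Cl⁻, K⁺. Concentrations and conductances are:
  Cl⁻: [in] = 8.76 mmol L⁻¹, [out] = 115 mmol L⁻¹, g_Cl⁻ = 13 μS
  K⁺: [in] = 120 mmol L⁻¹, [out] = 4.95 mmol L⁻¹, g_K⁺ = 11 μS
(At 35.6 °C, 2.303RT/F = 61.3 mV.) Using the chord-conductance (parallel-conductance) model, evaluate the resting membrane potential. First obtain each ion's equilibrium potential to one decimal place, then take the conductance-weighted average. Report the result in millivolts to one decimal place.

E_Cl⁻ = (61.3/-1)·log₁₀(115/8.76) = -68.5 mV
E_K⁺ = (61.3/1)·log₁₀(4.95/120) = -84.9 mV
Vm = (Σ gᵢEᵢ)/(Σ gᵢ) = (13·-68.5 + 11·-84.9) / (13 + 11)
= -1824.40 / 24 = -76.02 mV

-76.0 mV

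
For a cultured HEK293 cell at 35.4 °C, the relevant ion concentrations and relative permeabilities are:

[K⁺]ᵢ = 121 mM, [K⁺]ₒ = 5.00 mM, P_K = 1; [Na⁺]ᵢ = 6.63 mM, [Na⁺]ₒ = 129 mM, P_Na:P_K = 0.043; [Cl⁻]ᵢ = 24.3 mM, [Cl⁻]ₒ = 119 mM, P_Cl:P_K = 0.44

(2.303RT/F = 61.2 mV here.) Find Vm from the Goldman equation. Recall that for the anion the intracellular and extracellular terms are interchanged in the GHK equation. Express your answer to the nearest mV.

-56 mV

Vm = 61.2 · log₁₀[(Σ P·[cation]ₒ + Σ P·[anion]ᵢ) / (Σ P·[cation]ᵢ + Σ P·[anion]ₒ)]
Numerator = 1×5.00 + 0.043×129 + 0.44×24.3 = 21.24
Denominator = 1×121 + 0.043×6.63 + 0.44×119 = 173.6
Vm = 61.2 · log₁₀(0.12231) = 61.2 × (-0.9125) = -55.85 mV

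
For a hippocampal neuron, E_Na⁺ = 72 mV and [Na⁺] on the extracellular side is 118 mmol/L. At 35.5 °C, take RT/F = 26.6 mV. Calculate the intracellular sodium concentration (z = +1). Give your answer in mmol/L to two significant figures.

7.9 mmol/L

Nernst: E = (26.6/1) · ln([out]/[in]), so ln([out]/[in]) = 72.0 × 1 / 26.6 = 2.7068.
[out]/[in] = e^(2.7068) = 14.98.
[in] = 118 / 14.98 = 7.877 mmol/L.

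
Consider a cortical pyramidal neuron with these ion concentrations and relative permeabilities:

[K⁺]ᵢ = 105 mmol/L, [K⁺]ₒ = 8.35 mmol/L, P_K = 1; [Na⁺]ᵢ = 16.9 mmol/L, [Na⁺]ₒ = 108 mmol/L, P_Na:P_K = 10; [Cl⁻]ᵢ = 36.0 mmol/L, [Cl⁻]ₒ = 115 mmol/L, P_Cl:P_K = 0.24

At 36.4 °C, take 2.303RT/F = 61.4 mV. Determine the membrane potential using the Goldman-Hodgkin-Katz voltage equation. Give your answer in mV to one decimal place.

34.4 mV

Vm = 61.4 · log₁₀[(Σ P·[cation]ₒ + Σ P·[anion]ᵢ) / (Σ P·[cation]ᵢ + Σ P·[anion]ₒ)]
Numerator = 1×8.35 + 10×108 + 0.24×36.0 = 1097
Denominator = 1×105 + 10×16.9 + 0.24×115 = 301.6
Vm = 61.4 · log₁₀(3.6372) = 61.4 × (0.5608) = 34.43 mV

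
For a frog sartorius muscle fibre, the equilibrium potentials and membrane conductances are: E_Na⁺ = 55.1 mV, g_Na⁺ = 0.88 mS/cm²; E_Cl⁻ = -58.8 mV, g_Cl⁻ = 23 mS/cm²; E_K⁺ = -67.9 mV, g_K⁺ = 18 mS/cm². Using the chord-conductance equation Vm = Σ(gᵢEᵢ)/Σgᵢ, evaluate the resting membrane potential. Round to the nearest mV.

Σ gᵢEᵢ = 0.88·(55.1) + 23·(-58.8) + 18·(-67.9) = -2526.11
Σ gᵢ = 0.88 + 23 + 18 = 41.88
Vm = -2526.11 / 41.88 = -60.32 mV

-60 mV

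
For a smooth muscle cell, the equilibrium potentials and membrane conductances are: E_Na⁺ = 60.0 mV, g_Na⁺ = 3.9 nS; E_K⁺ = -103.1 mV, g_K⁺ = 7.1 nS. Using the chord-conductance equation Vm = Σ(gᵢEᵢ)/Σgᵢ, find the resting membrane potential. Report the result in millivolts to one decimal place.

-45.3 mV

Σ gᵢEᵢ = 3.9·(60.0) + 7.1·(-103.1) = -498.01
Σ gᵢ = 3.9 + 7.1 = 11
Vm = -498.01 / 11 = -45.27 mV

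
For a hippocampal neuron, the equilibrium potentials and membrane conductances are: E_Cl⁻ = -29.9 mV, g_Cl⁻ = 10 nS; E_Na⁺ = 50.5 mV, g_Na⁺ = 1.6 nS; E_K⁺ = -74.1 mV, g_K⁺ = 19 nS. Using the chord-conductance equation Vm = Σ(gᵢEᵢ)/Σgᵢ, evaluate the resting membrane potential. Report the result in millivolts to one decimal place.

-53.1 mV

Σ gᵢEᵢ = 10·(-29.9) + 1.6·(50.5) + 19·(-74.1) = -1626.10
Σ gᵢ = 10 + 1.6 + 19 = 30.6
Vm = -1626.10 / 30.6 = -53.14 mV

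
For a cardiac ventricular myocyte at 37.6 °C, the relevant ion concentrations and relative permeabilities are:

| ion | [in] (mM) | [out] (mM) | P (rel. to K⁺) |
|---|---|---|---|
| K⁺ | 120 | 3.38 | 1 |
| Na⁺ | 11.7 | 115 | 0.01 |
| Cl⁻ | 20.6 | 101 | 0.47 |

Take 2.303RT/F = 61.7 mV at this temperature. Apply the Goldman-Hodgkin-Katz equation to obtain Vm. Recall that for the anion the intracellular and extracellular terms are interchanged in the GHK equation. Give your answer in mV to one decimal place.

Vm = 61.7 · log₁₀[(Σ P·[cation]ₒ + Σ P·[anion]ᵢ) / (Σ P·[cation]ᵢ + Σ P·[anion]ₒ)]
Numerator = 1×3.38 + 0.01×115 + 0.47×20.6 = 14.21
Denominator = 1×120 + 0.01×11.7 + 0.47×101 = 167.6
Vm = 61.7 · log₁₀(0.084804) = 61.7 × (-1.0716) = -66.12 mV

-66.1 mV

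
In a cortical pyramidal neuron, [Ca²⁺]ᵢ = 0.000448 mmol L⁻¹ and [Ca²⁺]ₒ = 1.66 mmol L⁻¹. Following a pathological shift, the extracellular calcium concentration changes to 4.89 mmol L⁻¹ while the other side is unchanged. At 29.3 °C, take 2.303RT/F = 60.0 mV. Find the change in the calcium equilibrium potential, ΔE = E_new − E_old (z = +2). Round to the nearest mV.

E_old = (60.0/2)·log₁₀(1.66/0.000448) = 107.06 mV
E_new = (60.0/2)·log₁₀(4.89/0.000448) = 121.14 mV
ΔE = 121.14 − (107.06) = 14.08 mV

14 mV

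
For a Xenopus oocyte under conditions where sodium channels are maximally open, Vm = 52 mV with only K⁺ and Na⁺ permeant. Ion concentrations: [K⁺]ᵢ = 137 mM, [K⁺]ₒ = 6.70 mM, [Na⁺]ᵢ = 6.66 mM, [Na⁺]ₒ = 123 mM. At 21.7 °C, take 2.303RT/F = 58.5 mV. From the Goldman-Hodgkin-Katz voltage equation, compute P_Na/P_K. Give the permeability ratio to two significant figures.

15

Let α = P_Na/P_K. GHK: Vm = 58.5·log₁₀[(Kₒ + α·Naₒ)/(Kᵢ + α·Naᵢ)].
10^(Vm/58.5) = 10^(52.0/58.5) = 7.7426
So 7.7426·(Kᵢ + α·Naᵢ) = Kₒ + α·Naₒ → α = (7.7426·137.0 − 6.7) / (123.0 − 7.7426·6.66)
α = (1061 − 6.7) / (123.0 − 51.57) = 1054/71.43 = 14.76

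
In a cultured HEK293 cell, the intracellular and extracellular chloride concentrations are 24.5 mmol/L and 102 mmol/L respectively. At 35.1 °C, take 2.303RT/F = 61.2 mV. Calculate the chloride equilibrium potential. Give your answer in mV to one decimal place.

-37.9 mV

E = (61.2/z) · log₁₀([Cl⁻]_out/[Cl⁻]_in) with z = -1.
For an anion, dividing by z = -1 reverses the sign.
= (61.2/-1) · log₁₀(102/24.5) = -61.20 · log₁₀(4.163)
= -61.20 · (0.6194) = -37.91 mV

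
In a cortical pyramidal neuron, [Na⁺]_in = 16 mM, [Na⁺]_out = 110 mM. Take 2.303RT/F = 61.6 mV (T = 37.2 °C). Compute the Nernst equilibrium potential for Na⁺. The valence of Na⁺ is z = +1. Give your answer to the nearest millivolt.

E = (61.6/z) · log₁₀([Na⁺]_out/[Na⁺]_in) with z = +1.
= (61.6/1) · log₁₀(110/16) = 61.60 · log₁₀(6.875)
= 61.60 · (0.8373) = 51.58 mV

52 mV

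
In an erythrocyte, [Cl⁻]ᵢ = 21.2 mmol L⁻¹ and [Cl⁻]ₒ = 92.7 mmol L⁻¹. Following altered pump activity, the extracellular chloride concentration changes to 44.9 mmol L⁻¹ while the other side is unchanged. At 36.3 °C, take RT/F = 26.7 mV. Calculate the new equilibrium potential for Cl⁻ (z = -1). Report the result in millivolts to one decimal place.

After the shift: [Cl⁻]_out = 44.9, [Cl⁻]_in = 21.2 mmol L⁻¹.
E_new = (26.7/-1)·ln(44.9/21.2) = -26.70 · (0.7504) = -20.04 mV

-20.0 mV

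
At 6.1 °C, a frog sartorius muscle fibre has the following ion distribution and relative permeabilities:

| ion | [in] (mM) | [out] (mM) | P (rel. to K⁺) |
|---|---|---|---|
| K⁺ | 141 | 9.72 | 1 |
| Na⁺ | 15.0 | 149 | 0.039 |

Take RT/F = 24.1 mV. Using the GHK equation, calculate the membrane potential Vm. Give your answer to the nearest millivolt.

-53 mV

Vm = 24.1 · ln[(Σ P·[cation]ₒ + Σ P·[anion]ᵢ) / (Σ P·[cation]ᵢ + Σ P·[anion]ₒ)]
Numerator = 1×9.72 + 0.039×149 = 15.53
Denominator = 1×141 + 0.039×15.0 = 141.6
Vm = 24.1 · ln(0.10969) = 24.1 × (-2.2101) = -53.26 mV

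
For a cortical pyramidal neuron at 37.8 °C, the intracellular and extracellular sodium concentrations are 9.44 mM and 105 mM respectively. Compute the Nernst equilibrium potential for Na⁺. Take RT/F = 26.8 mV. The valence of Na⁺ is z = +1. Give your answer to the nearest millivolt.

E = (26.8/z) · ln([Na⁺]_out/[Na⁺]_in) with z = +1.
= (26.8/1) · ln(105/9.44) = 26.80 · ln(11.12)
= 26.80 · (2.4090) = 64.56 mV

65 mV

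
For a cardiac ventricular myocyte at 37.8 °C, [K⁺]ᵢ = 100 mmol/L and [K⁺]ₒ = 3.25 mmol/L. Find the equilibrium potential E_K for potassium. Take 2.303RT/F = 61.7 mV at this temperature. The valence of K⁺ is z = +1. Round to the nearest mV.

E = (61.7/z) · log₁₀([K⁺]_out/[K⁺]_in) with z = +1.
= (61.7/1) · log₁₀(3.25/100) = 61.70 · log₁₀(0.0325)
= 61.70 · (-1.4881) = -91.82 mV

-92 mV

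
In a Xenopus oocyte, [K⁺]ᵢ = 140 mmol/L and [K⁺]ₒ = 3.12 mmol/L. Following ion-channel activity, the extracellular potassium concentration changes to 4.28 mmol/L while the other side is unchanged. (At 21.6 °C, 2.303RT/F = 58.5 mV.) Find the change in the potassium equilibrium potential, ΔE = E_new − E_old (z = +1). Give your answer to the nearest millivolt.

8 mV

E_old = (58.5/1)·log₁₀(3.12/140) = -96.64 mV
E_new = (58.5/1)·log₁₀(4.28/140) = -88.61 mV
ΔE = -88.61 − (-96.64) = 8.03 mV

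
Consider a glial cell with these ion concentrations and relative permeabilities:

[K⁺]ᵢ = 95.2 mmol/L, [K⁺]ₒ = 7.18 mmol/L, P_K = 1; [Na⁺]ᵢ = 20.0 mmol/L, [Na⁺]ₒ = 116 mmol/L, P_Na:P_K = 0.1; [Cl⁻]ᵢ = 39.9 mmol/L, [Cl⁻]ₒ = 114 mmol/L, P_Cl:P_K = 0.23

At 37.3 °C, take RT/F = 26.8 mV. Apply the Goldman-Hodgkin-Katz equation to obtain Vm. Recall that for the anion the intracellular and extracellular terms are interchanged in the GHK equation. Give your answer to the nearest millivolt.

-40 mV

Vm = 26.8 · ln[(Σ P·[cation]ₒ + Σ P·[anion]ᵢ) / (Σ P·[cation]ᵢ + Σ P·[anion]ₒ)]
Numerator = 1×7.18 + 0.1×116 + 0.23×39.9 = 27.96
Denominator = 1×95.2 + 0.1×20.0 + 0.23×114 = 123.4
Vm = 26.8 · ln(0.22652) = 26.8 × (-1.4849) = -39.80 mV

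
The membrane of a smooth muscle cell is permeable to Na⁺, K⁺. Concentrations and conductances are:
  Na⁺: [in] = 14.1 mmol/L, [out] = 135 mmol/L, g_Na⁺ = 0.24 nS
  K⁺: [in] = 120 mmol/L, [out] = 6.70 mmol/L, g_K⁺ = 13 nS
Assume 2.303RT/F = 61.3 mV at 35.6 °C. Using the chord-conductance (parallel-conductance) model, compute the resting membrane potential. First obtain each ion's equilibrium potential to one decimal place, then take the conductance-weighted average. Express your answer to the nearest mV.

-74 mV

E_Na⁺ = (61.3/1)·log₁₀(135/14.1) = 60.1 mV
E_K⁺ = (61.3/1)·log₁₀(6.70/120) = -76.8 mV
Vm = (Σ gᵢEᵢ)/(Σ gᵢ) = (0.24·60.1 + 13·-76.8) / (0.24 + 13)
= -983.98 / 13.24 = -74.32 mV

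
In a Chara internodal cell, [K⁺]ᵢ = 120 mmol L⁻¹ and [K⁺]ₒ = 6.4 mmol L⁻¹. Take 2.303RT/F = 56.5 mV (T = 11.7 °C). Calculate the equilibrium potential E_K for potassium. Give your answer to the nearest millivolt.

-72 mV

E = (56.5/z) · log₁₀([K⁺]_out/[K⁺]_in) with z = +1.
= (56.5/1) · log₁₀(6.4/120) = 56.50 · log₁₀(0.05333)
= 56.50 · (-1.2730) = -71.92 mV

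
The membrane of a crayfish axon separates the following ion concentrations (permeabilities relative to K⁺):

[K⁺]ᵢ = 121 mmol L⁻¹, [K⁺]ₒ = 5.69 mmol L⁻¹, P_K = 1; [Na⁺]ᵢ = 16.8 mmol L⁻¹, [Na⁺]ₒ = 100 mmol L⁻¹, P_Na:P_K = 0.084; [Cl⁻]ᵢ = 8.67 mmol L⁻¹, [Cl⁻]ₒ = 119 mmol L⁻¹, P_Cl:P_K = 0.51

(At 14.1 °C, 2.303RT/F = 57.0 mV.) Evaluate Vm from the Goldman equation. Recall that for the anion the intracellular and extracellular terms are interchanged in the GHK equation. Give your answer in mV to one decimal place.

Vm = 57.0 · log₁₀[(Σ P·[cation]ₒ + Σ P·[anion]ᵢ) / (Σ P·[cation]ᵢ + Σ P·[anion]ₒ)]
Numerator = 1×5.69 + 0.084×100 + 0.51×8.67 = 18.51
Denominator = 1×121 + 0.084×16.8 + 0.51×119 = 183.1
Vm = 57.0 · log₁₀(0.1011) = 57.0 × (-0.9952) = -56.73 mV

-56.7 mV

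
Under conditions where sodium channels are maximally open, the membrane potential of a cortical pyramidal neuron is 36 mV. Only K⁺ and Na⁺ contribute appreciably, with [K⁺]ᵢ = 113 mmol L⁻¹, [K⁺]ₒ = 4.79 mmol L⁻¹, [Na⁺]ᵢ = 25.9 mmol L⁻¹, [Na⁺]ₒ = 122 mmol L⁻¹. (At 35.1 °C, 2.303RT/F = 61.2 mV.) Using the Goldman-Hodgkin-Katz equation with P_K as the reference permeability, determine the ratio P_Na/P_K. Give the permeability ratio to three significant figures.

20.0

Let α = P_Na/P_K. GHK: Vm = 61.2·log₁₀[(Kₒ + α·Naₒ)/(Kᵢ + α·Naᵢ)].
10^(Vm/61.2) = 10^(36.0/61.2) = 3.8747
So 3.8747·(Kᵢ + α·Naᵢ) = Kₒ + α·Naₒ → α = (3.8747·113.0 − 4.79) / (122.0 − 3.8747·25.9)
α = (437.8 − 4.79) / (122.0 − 100.4) = 433/21.65 = 20.01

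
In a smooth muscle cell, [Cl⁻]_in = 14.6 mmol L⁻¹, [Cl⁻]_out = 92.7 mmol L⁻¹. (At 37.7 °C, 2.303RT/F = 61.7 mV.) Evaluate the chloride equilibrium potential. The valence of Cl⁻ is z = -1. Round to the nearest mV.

-50 mV

E = (61.7/z) · log₁₀([Cl⁻]_out/[Cl⁻]_in) with z = -1.
For an anion, dividing by z = -1 reverses the sign.
= (61.7/-1) · log₁₀(92.7/14.6) = -61.70 · log₁₀(6.349)
= -61.70 · (0.8027) = -49.53 mV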